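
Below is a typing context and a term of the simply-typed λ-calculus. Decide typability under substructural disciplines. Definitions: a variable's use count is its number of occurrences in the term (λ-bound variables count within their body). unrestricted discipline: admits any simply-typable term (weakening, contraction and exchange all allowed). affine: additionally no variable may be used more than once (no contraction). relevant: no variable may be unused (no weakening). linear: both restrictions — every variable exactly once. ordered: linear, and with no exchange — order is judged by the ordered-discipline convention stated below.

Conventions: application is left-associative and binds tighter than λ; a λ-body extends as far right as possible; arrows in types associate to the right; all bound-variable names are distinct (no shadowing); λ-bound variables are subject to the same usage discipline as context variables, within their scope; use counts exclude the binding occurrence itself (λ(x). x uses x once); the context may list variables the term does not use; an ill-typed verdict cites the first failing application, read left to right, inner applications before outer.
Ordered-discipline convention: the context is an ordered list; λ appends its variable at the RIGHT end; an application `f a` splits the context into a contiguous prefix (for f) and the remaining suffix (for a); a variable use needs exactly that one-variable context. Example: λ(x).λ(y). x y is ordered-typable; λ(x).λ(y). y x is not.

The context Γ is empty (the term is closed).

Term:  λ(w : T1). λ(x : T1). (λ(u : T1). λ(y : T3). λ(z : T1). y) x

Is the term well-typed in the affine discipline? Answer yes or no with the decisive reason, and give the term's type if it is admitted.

yes — at most one use each (w, x, u, y, z); term : T1 → T1 → T3 → T1 → T3
counts: w [bound]: 0×; x [bound]: 1×; u [bound]: 0×; y [bound]: 1×; z [bound]: 0×
use order (left to right): y, x
typing: ✓ — T1 → T1 → T3 → T1 → T3
all disciplines: ordered ✗ | linear ✗ | affine ✓ | relevant ✗ | unrestricted ✓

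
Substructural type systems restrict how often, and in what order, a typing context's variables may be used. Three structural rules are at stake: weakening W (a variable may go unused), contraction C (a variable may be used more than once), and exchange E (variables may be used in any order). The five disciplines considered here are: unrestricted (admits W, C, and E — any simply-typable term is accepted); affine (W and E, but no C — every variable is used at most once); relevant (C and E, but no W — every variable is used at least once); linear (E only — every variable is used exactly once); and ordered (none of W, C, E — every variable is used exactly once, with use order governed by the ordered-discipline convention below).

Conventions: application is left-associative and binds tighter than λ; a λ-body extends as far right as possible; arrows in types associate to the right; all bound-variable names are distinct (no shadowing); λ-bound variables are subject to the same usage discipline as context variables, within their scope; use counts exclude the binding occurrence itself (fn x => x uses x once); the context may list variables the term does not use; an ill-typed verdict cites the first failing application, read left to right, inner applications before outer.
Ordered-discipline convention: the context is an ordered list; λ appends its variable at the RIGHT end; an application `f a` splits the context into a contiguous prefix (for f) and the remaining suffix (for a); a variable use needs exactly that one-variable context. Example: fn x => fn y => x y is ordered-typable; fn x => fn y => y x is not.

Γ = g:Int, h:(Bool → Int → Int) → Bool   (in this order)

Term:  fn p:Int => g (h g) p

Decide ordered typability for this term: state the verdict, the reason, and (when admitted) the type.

no — the type mismatch rejects it
counts: g ×2; h ×1; p [bound] ×1
uses in reading order: g, h, g, p
typing: ill-typed: argument of type Int where Bool → Int → Int is required
all disciplines: ordered ✗; linear ✗; affine ✗; relevant ✗; unrestricted ✗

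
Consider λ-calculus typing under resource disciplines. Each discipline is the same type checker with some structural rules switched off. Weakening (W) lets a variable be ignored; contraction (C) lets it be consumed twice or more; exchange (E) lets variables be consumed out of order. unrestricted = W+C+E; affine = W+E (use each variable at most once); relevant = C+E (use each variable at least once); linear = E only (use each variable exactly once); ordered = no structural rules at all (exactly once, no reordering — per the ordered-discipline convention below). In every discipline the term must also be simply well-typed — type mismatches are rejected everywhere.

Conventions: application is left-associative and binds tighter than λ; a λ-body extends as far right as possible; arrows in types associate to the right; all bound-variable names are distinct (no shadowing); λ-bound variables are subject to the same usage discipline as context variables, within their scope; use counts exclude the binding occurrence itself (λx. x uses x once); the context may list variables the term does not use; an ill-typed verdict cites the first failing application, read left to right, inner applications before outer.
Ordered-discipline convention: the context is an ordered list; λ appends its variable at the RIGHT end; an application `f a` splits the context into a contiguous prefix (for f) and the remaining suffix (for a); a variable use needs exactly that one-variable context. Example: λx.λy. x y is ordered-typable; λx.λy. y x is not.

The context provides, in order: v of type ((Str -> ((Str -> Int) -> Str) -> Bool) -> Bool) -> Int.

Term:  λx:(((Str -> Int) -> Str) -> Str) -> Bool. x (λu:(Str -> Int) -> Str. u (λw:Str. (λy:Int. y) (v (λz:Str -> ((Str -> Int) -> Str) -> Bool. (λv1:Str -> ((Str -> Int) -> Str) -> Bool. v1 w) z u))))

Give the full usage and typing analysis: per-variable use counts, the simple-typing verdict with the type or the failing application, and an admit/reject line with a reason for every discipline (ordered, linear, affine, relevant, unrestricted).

variable uses: v=1; x (bound)=1; u (bound)=2; w (bound)=1; y (bound)=1; z (bound)=1; v1 (bound)=1
left-to-right use order: x, u, y, v, v1, w, z, u
typing: well-typed — term : ((((Str -> Int) -> Str) -> Str) -> Bool) -> Bool
ordered: ✗ — u ×2 used more than once (contraction)
linear: ✗ — u ×2 used more than once (contraction)
affine: ✗ — u ×2 used more than once (contraction)
relevant: ✓ — at least one use each (v, x, u, w, y, z, v1)
unrestricted: ✓ — type-checks (((((Str -> Int) -> Str) -> Str) -> Bool) -> Bool) and nothing is barred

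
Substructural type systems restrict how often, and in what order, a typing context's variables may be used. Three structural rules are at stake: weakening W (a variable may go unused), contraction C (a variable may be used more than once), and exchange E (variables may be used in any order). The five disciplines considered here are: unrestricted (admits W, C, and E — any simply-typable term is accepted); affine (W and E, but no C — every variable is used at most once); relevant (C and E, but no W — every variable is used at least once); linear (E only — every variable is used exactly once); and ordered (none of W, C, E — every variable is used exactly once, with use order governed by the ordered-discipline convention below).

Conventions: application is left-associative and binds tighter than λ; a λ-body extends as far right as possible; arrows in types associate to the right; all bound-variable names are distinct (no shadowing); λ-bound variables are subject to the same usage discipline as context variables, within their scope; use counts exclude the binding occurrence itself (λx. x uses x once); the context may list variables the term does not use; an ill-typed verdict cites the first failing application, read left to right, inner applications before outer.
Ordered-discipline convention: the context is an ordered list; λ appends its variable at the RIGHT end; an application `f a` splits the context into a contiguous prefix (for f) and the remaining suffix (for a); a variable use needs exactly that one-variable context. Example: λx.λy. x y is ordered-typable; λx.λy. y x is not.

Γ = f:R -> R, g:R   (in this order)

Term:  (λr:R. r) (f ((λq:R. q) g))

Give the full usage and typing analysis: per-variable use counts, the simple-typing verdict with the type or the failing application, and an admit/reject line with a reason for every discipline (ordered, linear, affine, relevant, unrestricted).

use counts: f: 1; g: 1; r (bound): 1; q (bound): 1
uses in reading order: r, f, q, g
typing: the term checks, with type R
ordered: ✓ — f, g, r, q: once each, no exchange needed
linear: ✓ — f, g, r, q: one use apiece
affine: ✓ — at most one use each (f, g, r, q)
relevant: ✓ — f, g, r, q: all used, weakening unneeded
unrestricted: ✓ — typability at R is all that's needed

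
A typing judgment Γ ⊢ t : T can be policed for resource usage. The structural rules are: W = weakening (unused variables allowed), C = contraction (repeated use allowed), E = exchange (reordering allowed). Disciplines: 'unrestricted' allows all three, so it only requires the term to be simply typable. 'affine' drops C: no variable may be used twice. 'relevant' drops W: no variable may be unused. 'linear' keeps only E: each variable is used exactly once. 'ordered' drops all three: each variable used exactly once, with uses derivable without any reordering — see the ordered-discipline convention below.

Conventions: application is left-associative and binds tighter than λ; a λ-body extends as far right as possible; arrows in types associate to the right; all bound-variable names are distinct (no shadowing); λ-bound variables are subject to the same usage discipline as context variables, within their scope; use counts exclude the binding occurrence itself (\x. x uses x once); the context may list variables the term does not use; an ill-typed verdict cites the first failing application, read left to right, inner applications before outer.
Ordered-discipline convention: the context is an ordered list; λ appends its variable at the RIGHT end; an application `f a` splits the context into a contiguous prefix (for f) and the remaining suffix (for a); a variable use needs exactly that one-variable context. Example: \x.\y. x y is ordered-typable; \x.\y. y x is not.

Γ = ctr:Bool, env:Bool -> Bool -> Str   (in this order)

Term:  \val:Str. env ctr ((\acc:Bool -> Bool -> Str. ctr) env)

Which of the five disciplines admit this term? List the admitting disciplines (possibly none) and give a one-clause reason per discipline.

accepted by: unrestricted
use counts: ctr=2; env=2; val (λ-bound)=0; acc (λ-bound)=0
uses in reading order: env, ctr, ctr, env
typing: well-typed — term : Str -> Str
ordered: ✗ — uses contraction: ctr ×2, env ×2; val, acc left unused
linear: ✗ — uses contraction: ctr ×2, env ×2; val, acc left unused
affine: ✗ — uses contraction: ctr ×2, env ×2
relevant: ✗ — val, acc left unused
unrestricted: ✓ — type-checks (Str -> Str) and nothing is barred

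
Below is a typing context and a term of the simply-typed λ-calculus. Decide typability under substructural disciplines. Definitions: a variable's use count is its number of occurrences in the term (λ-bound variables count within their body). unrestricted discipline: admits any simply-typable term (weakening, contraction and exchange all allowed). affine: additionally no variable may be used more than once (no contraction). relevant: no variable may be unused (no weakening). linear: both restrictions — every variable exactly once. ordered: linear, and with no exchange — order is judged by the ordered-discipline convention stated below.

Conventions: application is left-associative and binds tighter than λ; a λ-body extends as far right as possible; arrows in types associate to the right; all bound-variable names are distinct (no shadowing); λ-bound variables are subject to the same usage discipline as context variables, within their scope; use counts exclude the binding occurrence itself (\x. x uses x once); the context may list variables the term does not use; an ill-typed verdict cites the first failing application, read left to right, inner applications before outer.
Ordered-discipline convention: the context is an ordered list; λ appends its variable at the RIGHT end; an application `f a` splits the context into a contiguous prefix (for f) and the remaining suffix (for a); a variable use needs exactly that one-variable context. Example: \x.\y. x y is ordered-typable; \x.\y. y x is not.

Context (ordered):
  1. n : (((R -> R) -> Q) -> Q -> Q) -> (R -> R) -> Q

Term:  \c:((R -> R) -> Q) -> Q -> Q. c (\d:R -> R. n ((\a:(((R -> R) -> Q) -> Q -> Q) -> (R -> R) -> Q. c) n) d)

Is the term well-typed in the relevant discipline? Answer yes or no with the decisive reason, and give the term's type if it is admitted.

no — unused: a — weakening required
variable uses: n: 2; c (bound): 2; d (bound): 1; a (bound): 0
use order (left to right): c, n, c, n, d
typing: well-typed at (((R -> R) -> Q) -> Q -> Q) -> Q -> Q
per-discipline verdicts: ordered ✗; linear ✗; affine ✗; relevant ✗; unrestricted ✓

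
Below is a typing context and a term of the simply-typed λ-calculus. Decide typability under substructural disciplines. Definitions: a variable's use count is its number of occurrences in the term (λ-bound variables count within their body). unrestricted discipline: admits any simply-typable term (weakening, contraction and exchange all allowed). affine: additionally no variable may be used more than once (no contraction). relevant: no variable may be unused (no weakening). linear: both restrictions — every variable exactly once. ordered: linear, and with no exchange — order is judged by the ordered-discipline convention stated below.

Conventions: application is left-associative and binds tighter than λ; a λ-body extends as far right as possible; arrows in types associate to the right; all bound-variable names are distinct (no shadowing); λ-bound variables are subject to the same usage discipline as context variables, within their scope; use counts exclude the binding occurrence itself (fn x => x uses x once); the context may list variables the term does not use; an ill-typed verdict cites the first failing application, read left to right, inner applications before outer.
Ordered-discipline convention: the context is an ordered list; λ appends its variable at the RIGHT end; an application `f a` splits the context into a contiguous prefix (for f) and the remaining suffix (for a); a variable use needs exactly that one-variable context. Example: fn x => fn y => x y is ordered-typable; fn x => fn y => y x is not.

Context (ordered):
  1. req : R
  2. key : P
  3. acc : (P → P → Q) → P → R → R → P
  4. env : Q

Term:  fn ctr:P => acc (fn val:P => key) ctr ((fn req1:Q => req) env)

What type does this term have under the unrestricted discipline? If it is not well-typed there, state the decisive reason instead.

not well-typed under unrestricted — not simply typable
counts: req=1; key=1; acc=1; env=1; ctr (λ-bound)=1; val (λ-bound)=0; req1 (λ-bound)=0
use order (left to right): acc, key, ctr, req, env
typing: ill-typed: argument of type P → P where P → P → Q is required
per-discipline verdicts: ordered ✗; linear ✗; affine ✗; relevant ✗; unrestricted ✗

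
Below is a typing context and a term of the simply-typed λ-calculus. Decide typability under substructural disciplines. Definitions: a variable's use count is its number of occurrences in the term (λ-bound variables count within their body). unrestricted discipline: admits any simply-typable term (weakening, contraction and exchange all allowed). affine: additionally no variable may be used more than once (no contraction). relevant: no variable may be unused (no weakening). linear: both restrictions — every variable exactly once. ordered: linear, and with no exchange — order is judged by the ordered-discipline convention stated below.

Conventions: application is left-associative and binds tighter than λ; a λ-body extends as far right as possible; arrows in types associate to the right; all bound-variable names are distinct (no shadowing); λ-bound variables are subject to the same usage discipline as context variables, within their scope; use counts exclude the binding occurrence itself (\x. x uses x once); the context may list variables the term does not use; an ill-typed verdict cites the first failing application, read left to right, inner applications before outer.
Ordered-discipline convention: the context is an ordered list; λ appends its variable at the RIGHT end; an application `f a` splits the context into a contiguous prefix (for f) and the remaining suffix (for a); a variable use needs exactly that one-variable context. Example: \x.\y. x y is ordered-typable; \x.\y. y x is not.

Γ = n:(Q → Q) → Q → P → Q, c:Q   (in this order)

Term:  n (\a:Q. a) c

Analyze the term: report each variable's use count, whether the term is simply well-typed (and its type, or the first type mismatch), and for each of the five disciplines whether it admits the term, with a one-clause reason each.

usage: n: 1; c: 1; a (bound): 1
left-to-right use order: n, a, c
typing: the term checks, with type P → Q
ordered ✓ (one use each (n, c, a); ordered split holds)
linear ✓ (each of n, c, a used exactly once)
affine ✓ (at most one use each (n, c, a))
relevant ✓ (none of n, c, a goes unused)
unrestricted ✓ (simply typable at P → Q; W, C, E all held)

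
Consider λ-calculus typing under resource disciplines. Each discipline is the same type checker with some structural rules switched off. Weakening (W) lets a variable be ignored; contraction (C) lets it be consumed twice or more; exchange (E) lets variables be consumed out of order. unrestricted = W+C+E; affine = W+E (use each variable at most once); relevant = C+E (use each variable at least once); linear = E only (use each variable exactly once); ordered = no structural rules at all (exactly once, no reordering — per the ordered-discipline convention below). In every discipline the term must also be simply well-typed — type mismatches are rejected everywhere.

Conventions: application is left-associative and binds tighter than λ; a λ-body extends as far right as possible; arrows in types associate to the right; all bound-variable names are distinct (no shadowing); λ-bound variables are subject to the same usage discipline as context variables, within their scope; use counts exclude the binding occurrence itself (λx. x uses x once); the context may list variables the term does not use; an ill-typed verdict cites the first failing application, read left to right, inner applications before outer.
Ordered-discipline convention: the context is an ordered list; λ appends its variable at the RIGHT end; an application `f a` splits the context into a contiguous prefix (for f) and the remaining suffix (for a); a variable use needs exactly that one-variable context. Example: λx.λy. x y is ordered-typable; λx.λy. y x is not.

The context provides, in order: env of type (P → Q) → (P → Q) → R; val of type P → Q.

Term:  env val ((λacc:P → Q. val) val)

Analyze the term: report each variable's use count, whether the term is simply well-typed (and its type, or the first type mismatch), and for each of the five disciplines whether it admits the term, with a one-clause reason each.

variable uses: env=1; val=3; acc [bound]=0
uses in reading order: env, val, val, val
typing: the term checks, with type R
ordered: ✗ — val ×3 used more than once (contraction); unused: acc — weakening required
linear: ✗ — val ×3 used more than once (contraction); unused: acc — weakening required
affine: ✗ — val ×3 used more than once (contraction)
relevant: ✗ — unused: acc — weakening required
unrestricted: ✓ — well-typed at R; no restrictions here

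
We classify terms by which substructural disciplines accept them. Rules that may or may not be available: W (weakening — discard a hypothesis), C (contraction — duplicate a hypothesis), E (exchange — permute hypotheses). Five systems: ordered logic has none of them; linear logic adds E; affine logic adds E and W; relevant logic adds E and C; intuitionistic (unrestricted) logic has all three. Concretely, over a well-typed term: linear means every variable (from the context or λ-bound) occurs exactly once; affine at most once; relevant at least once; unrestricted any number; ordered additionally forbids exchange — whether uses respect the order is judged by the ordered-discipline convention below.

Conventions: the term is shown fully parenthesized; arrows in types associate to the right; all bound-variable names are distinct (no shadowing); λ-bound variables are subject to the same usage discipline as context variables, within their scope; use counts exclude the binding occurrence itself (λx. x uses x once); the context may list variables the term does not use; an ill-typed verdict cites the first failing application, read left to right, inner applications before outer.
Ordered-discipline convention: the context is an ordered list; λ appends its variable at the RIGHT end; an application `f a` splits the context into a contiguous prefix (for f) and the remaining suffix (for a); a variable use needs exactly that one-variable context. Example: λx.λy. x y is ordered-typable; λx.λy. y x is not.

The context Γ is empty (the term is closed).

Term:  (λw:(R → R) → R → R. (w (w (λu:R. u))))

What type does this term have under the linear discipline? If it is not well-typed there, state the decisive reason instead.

not well-typed under linear — repeated use of w ×2
use counts: w [bound]: 2; u [bound]: 1
use order (left to right): w, w, u
typing: ✓ — ((R → R) → R → R) → R → R
across the five disciplines: ordered ✗, linear ✗, affine ✗, relevant ✓, unrestricted ✓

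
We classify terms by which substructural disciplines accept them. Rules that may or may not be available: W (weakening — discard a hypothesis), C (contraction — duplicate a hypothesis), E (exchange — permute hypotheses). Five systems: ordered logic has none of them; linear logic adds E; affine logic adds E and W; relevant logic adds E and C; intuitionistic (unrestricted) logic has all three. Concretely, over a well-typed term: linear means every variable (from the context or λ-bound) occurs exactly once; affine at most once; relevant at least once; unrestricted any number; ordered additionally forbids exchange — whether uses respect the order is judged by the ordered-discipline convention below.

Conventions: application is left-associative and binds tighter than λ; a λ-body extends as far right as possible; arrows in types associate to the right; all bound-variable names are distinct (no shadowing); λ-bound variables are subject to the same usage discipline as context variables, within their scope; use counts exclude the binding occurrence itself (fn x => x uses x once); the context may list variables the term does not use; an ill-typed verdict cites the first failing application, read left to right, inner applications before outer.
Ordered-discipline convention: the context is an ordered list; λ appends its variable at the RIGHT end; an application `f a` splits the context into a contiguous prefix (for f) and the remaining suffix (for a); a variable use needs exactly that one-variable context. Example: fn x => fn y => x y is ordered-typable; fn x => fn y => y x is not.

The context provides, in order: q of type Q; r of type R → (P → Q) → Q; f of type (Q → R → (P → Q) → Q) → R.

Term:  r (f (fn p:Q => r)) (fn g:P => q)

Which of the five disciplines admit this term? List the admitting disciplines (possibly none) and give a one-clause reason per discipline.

admitted in: unrestricted
variable uses: q: 1, r: 2, f: 1, p (bound): 0, g (bound): 0
uses in reading order: r, f, r, q
typing: ✓ — Q
ordered: ✗ — repeated use of r ×2; p, g left unused
linear: ✗ — repeated use of r ×2; p, g left unused
affine: ✗ — repeated use of r ×2
relevant: ✗ — p, g left unused
unrestricted: ✓ — simply typable at Q; W, C, E all held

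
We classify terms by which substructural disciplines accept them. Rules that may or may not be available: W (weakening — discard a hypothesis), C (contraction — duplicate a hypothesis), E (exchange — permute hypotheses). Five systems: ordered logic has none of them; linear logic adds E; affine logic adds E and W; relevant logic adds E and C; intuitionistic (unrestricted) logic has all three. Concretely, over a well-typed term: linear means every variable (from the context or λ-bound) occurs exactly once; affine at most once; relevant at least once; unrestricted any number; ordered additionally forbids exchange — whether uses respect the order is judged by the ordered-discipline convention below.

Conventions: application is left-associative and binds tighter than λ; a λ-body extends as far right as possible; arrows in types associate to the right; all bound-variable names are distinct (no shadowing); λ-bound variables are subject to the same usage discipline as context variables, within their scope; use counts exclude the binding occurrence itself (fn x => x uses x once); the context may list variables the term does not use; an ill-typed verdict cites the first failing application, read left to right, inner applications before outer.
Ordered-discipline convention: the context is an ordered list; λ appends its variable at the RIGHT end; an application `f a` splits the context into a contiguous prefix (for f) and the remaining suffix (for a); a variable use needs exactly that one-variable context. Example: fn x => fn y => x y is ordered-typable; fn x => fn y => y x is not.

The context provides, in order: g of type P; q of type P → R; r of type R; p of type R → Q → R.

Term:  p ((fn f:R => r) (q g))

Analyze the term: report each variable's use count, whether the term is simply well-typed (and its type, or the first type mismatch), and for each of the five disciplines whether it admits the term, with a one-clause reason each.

usage: g ×1; q ×1; r ×1; p ×1; f (bound) ×0
uses in reading order: p, r, q, g
typing: well-typed at Q → R
ordered: ✗, f left unused
linear: ✗, f left unused
affine: ✓, at most one use each (g, q, r, p, f)
relevant: ✗, f left unused
unrestricted: ✓, typability at Q → R is all that's needed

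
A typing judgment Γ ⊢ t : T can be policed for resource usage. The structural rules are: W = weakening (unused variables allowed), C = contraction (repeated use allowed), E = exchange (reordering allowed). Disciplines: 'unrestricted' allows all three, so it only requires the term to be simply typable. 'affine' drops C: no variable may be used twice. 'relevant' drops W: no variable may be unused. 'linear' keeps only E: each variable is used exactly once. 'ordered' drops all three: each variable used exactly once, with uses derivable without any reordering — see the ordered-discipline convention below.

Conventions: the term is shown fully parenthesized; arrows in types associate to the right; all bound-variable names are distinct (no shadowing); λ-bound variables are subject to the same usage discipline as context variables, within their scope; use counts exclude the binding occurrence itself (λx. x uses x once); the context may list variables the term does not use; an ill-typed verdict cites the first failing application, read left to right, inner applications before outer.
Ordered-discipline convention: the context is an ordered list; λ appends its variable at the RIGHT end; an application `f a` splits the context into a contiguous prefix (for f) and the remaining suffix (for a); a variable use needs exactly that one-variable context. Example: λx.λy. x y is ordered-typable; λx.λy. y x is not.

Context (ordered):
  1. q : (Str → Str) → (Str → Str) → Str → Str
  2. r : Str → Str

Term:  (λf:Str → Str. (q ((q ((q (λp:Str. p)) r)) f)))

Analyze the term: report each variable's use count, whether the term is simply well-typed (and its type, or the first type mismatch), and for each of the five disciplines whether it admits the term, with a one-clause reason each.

variable uses: q=3; r=1; f (λ-bound)=1; p (λ-bound)=1
order of uses: q, q, q, p, r, f
typing: well-typed at (Str → Str) → (Str → Str) → Str → Str
ordered: ✗, needs contraction — q ×3
linear: ✗, needs contraction — q ×3
affine: ✗, needs contraction — q ×3
relevant: ✓, every one of q, r, f, p appears
unrestricted: ✓, typability at (Str → Str) → (Str → Str) → Str → Str is all that's needed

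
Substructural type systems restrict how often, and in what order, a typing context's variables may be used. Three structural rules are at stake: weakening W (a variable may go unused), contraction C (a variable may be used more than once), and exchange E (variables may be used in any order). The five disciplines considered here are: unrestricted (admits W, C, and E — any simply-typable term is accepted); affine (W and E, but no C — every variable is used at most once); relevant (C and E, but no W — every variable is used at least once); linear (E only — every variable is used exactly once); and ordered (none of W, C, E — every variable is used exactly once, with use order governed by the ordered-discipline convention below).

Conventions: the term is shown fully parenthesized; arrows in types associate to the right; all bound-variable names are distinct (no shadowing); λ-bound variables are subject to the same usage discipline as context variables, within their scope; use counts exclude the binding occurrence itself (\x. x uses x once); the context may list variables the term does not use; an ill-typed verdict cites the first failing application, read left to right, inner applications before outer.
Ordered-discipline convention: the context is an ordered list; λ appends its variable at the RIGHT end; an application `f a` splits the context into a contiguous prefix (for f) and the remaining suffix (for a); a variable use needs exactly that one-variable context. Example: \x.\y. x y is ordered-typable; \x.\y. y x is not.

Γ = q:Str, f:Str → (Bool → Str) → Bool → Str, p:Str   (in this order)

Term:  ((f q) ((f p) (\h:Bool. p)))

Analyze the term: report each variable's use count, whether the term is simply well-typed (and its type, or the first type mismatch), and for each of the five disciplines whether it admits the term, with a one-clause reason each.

variable uses: q: 1; f: 2; p: 2; h (bound): 0
order of uses: f, q, f, p, p
typing: the term checks, with type Bool → Str
ordered: ✗, needs contraction — f ×2, p ×2; h left unused
linear: ✗, needs contraction — f ×2, p ×2; h left unused
affine: ✗, needs contraction — f ×2, p ×2
relevant: ✗, h left unused
unrestricted: ✓, typability at Bool → Str is all that's needed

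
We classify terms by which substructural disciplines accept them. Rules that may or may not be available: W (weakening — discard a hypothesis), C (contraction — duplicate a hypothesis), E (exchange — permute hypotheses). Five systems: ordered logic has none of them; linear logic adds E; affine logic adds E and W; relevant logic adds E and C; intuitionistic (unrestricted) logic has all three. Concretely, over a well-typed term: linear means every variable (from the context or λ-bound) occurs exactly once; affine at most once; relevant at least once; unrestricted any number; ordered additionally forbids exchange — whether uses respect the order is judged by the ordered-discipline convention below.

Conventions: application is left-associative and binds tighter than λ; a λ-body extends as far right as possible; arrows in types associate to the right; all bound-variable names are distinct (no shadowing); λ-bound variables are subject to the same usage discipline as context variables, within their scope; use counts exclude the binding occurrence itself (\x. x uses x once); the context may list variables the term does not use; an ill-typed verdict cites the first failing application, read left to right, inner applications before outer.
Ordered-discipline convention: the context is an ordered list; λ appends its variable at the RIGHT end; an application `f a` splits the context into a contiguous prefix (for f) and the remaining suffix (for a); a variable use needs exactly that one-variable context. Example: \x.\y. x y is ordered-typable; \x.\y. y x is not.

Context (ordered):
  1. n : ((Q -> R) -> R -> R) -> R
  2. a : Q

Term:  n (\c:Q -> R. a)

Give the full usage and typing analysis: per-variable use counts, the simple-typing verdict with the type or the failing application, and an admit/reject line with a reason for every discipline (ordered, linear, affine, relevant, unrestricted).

counts: n: 1, a: 1, c (bound): 0
left-to-right use order: n, a
typing: ill-typed: an application expects (Q -> R) -> R -> R but receives (Q -> R) -> Q
ordered: ✗, not simply typable
linear: ✗, fails simple typing
affine: ✗, a type mismatch blocks all five
relevant: ✗, the type mismatch rejects it
unrestricted: ✗, not simply typable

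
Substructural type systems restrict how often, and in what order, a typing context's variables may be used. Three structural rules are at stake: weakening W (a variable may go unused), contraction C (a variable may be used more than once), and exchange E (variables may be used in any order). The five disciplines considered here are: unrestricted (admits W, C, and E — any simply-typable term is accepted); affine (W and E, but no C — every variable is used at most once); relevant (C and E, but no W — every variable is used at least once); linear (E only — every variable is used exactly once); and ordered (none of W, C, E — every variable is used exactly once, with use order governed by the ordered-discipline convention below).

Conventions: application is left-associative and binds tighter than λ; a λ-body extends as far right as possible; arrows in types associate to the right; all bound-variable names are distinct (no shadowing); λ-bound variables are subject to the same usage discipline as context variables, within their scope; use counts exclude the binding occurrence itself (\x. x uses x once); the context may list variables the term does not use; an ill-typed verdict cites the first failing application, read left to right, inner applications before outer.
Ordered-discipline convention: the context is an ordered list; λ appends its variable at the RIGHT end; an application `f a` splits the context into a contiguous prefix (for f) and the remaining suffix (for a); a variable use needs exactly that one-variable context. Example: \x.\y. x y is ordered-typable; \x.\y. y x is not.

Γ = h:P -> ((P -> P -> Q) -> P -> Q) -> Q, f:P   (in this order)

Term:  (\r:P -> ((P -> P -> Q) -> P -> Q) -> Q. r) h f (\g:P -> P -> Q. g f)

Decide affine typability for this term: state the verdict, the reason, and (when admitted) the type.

no — uses contraction: f ×2
usage: h ×1; f ×2; r (λ-bound) ×1; g (λ-bound) ×1
left-to-right use order: r, h, f, g, f
typing: ✓ — Q
across the five disciplines: ordered ✗; linear ✗; affine ✗; relevant ✓; unrestricted ✓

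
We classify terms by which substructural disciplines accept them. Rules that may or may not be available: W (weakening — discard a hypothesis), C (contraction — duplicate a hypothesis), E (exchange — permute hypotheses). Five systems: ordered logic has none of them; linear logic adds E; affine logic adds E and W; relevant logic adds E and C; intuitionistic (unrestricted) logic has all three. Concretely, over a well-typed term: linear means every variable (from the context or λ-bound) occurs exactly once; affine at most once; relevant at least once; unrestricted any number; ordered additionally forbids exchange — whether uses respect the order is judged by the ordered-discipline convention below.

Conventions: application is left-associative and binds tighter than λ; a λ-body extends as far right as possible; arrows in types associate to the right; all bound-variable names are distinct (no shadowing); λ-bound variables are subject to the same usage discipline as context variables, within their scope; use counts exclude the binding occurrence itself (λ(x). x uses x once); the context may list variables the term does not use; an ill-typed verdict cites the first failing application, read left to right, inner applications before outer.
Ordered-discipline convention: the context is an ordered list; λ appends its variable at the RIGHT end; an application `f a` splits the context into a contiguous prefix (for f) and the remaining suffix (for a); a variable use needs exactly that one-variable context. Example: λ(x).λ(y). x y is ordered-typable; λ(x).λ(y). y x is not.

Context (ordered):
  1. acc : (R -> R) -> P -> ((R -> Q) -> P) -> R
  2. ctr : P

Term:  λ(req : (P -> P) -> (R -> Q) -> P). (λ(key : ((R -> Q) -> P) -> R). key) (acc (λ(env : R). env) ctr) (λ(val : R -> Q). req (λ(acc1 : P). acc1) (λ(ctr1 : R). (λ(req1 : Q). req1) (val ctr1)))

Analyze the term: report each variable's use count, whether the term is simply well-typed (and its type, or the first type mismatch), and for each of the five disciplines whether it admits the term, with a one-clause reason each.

use counts: acc=1; ctr=1; req (bound)=1; key (bound)=1; env (bound)=1; val (bound)=1; acc1 (bound)=1; ctr1 (bound)=1; req1 (bound)=1
use order (left to right): key, acc, env, ctr, req, acc1, req1, val, ctr1
typing: well-typed — term : ((P -> P) -> (R -> Q) -> P) -> R
ordered ✓ (acc, ctr, req, key, env, val, acc1, ctr1, req1 once each; derivable with no W/C/E)
linear ✓ (each of acc, ctr, req, key, env, val, acc1, ctr1, req1 used exactly once)
affine ✓ (acc, ctr, req, key, env, val, acc1, ctr1, req1: no repeats, contraction unneeded)
relevant ✓ (acc, ctr, req, key, env, val, acc1, ctr1, req1: all used, weakening unneeded)
unrestricted ✓ (type-checks (((P -> P) -> (R -> Q) -> P) -> R) and nothing is barred)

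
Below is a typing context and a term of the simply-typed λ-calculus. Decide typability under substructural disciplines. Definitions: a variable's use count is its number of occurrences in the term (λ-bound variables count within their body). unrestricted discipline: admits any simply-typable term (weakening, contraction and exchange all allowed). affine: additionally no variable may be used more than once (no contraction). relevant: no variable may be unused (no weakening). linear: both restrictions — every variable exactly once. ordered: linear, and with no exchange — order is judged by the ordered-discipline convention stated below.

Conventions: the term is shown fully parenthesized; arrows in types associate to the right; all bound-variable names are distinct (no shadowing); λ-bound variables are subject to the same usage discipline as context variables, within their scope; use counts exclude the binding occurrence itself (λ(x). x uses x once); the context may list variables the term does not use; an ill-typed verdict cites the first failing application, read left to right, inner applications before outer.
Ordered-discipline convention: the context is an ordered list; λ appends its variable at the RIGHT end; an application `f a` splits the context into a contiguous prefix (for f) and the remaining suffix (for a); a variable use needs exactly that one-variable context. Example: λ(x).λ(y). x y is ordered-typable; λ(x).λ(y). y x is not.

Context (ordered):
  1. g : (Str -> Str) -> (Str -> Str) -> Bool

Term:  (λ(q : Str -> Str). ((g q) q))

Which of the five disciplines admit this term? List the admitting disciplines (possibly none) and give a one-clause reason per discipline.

admitting disciplines: relevant, unrestricted
use counts: g: 1, q (λ-bound): 2
uses in reading order: g, q, q
typing: ✓ — (Str -> Str) -> Bool
ordered: ✗, needs contraction — q ×2
linear: ✗, needs contraction — q ×2
affine: ✗, needs contraction — q ×2
relevant: ✓, none of g, q goes unused
unrestricted: ✓, typability at (Str -> Str) -> Bool is all that's needed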